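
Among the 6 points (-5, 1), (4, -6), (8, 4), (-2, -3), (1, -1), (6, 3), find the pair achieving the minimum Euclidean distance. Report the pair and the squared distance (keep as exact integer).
Pair = ((8, 4), (6, 3)); squared distance = 5

Compute all C(6, 2) = 15 pairwise squared distances (x_i − x_j)² + (y_i − y_j)². The minimum is 5, attained by the pair ((8, 4), (6, 3)).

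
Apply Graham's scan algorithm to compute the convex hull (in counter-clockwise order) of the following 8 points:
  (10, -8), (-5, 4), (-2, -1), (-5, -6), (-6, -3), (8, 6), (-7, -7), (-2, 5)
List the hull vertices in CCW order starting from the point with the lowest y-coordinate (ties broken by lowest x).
Hull (CCW) = [(10, -8), (8, 6), (-2, 5), (-5, 4), (-7, -7)]

Graham scan procedure:
  1. Find the pivot p₀ = point with lowest y (tie → lowest x): (10, -8).
  2. Sort the remaining points by polar angle around p₀.
  3. Walk through sorted points, maintaining a stack; pop the top while the last three entries make a non-left turn (cross product ≤ 0).
  4. Final stack is the convex hull in CCW order: (10, -8), (8, 6), (-2, 5), (-5, 4), (-7, -7).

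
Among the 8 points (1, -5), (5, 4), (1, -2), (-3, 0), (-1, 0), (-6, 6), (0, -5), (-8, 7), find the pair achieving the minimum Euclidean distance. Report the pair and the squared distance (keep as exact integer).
Pair = ((1, -5), (0, -5)); squared distance = 1

Compute all C(8, 2) = 28 pairwise squared distances (x_i − x_j)² + (y_i − y_j)². The minimum is 1, attained by the pair ((1, -5), (0, -5)).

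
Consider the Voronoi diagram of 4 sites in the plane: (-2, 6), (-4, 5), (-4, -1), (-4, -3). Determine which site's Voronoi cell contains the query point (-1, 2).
Nearest site = (-2, 6)

The Voronoi cell of site s contains exactly those query points closer to s than to any other site. Compute squared distances from q = (-1, 2) to each site:
  (-2 − -1)² + (6 − 2)² = 17
  (-4 − -1)² + (-1 − 2)² = 18
  (-4 − -1)² + (5 − 2)² = 18
  (-4 − -1)² + (-3 − 2)² = 34
Minimum is attained by (-2, 6), so q lies in its Voronoi cell.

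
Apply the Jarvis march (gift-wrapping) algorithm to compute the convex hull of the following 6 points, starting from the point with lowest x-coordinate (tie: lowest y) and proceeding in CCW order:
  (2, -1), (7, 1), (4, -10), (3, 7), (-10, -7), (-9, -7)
Hull (CCW) = [(-10, -7), (4, -10), (7, 1), (3, 7)]

Jarvis march: at each step, from the current hull vertex p, select the next vertex q as the point such that every other point lies strictly to the left of (or on) the directed line p → q. (Equivalently: for every other point r, the cross product (q − p) × (r − p) ≥ 0.)
Starting point (lowest x, tie lowest y): (-10, -7). Wrap until returning to start. Resulting hull: (-10, -7), (4, -10), (7, 1), (3, 7).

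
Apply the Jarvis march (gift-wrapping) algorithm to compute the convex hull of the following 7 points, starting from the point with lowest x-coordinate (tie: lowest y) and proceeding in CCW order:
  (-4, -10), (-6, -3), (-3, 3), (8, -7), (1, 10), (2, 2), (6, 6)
Hull (CCW) = [(-6, -3), (-4, -10), (8, -7), (6, 6), (1, 10), (-3, 3)]

Jarvis march: at each step, from the current hull vertex p, select the next vertex q as the point such that every other point lies strictly to the left of (or on) the directed line p → q. (Equivalently: for every other point r, the cross product (q − p) × (r − p) ≥ 0.)
Starting point (lowest x, tie lowest y): (-6, -3). Wrap until returning to start. Resulting hull: (-6, -3), (-4, -10), (8, -7), (6, 6), (1, 10), (-3, 3).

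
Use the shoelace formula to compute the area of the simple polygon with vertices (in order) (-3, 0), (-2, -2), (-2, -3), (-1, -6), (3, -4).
Area = 27/2

Shoelace formula: Area = (1/2) |Σ_i (x_i · y_{i+1} − x_{i+1} · y_i)| (indices mod n). Compute each cross term:
  (-3)(-2) − (-2)(0) = 6
  (-2)(-3) − (-2)(-2) = 2
  (-2)(-6) − (-1)(-3) = 9
  (-1)(-4) − (3)(-6) = 22
  (3)(0) − (-3)(-4) = -12
Sum = 27, so (signed) Area = 27/2 = 27/2, |Area| = 27/2.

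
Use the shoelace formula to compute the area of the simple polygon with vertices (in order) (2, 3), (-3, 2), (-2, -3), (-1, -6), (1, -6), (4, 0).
Area = 83/2

Shoelace formula: Area = (1/2) |Σ_i (x_i · y_{i+1} − x_{i+1} · y_i)| (indices mod n). Compute each cross term:
  (2)(2) − (-3)(3) = 13
  (-3)(-3) − (-2)(2) = 13
  (-2)(-6) − (-1)(-3) = 9
  (-1)(-6) − (1)(-6) = 12
  (1)(0) − (4)(-6) = 24
  (4)(3) − (2)(0) = 12
Sum = 83, so (signed) Area = 83/2 = 83/2, |Area| = 83/2.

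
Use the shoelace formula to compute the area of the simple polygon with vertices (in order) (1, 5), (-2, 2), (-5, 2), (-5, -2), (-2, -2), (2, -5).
Area = 73/2

Shoelace formula: Area = (1/2) |Σ_i (x_i · y_{i+1} − x_{i+1} · y_i)| (indices mod n). Compute each cross term:
  (1)(2) − (-2)(5) = 12
  (-2)(2) − (-5)(2) = 6
  (-5)(-2) − (-5)(2) = 20
  (-5)(-2) − (-2)(-2) = 6
  (-2)(-5) − (2)(-2) = 14
  (2)(5) − (1)(-5) = 15
Sum = 73, so (signed) Area = 73/2 = 73/2, |Area| = 73/2.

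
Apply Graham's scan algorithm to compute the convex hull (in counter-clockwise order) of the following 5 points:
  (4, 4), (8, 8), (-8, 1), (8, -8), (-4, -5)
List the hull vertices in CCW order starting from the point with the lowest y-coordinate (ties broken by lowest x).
Hull (CCW) = [(8, -8), (8, 8), (-8, 1), (-4, -5)]

Graham scan procedure:
  1. Find the pivot p₀ = point with lowest y (tie → lowest x): (8, -8).
  2. Sort the remaining points by polar angle around p₀.
  3. Walk through sorted points, maintaining a stack; pop the top while the last three entries make a non-left turn (cross product ≤ 0).
  4. Final stack is the convex hull in CCW order: (8, -8), (8, 8), (-8, 1), (-4, -5).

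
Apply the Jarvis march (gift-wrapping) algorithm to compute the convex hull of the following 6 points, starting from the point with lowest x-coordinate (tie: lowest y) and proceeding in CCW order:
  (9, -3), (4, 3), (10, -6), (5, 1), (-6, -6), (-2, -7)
Hull (CCW) = [(-6, -6), (-2, -7), (10, -6), (9, -3), (4, 3)]

Jarvis march: at each step, from the current hull vertex p, select the next vertex q as the point such that every other point lies strictly to the left of (or on) the directed line p → q. (Equivalently: for every other point r, the cross product (q − p) × (r − p) ≥ 0.)
Starting point (lowest x, tie lowest y): (-6, -6). Wrap until returning to start. Resulting hull: (-6, -6), (-2, -7), (10, -6), (9, -3), (4, 3).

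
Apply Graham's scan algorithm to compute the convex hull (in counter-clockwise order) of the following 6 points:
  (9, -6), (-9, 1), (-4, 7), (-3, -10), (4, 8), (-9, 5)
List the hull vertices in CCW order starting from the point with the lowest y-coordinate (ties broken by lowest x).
Hull (CCW) = [(-3, -10), (9, -6), (4, 8), (-4, 7), (-9, 5), (-9, 1)]

Graham scan procedure:
  1. Find the pivot p₀ = point with lowest y (tie → lowest x): (-3, -10).
  2. Sort the remaining points by polar angle around p₀.
  3. Walk through sorted points, maintaining a stack; pop the top while the last three entries make a non-left turn (cross product ≤ 0).
  4. Final stack is the convex hull in CCW order: (-3, -10), (9, -6), (4, 8), (-4, 7), (-9, 5), (-9, 1).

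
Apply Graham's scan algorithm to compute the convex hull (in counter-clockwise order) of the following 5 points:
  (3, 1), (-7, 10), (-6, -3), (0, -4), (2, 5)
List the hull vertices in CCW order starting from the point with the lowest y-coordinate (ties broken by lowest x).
Hull (CCW) = [(0, -4), (3, 1), (2, 5), (-7, 10), (-6, -3)]

Graham scan procedure:
  1. Find the pivot p₀ = point with lowest y (tie → lowest x): (0, -4).
  2. Sort the remaining points by polar angle around p₀.
  3. Walk through sorted points, maintaining a stack; pop the top while the last three entries make a non-left turn (cross product ≤ 0).
  4. Final stack is the convex hull in CCW order: (0, -4), (3, 1), (2, 5), (-7, 10), (-6, -3).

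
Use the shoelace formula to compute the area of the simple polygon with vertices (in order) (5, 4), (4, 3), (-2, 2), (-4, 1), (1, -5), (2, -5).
Area = 38

Shoelace formula: Area = (1/2) |Σ_i (x_i · y_{i+1} − x_{i+1} · y_i)| (indices mod n). Compute each cross term:
  (5)(3) − (4)(4) = -1
  (4)(2) − (-2)(3) = 14
  (-2)(1) − (-4)(2) = 6
  (-4)(-5) − (1)(1) = 19
  (1)(-5) − (2)(-5) = 5
  (2)(4) − (5)(-5) = 33
Sum = 76, so (signed) Area = 76/2 = 38, |Area| = 38.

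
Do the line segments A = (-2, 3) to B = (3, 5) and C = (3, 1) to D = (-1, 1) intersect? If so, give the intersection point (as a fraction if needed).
No (intersection of containing lines falls outside at least one segment)

Parametrize and solve: t = -1, s = 5/2. At least one of these is outside [0, 1], so the segments do not intersect.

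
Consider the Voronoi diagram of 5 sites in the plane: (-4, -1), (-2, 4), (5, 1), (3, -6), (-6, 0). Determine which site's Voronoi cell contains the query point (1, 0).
Nearest site = (5, 1)

The Voronoi cell of site s contains exactly those query points closer to s than to any other site. Compute squared distances from q = (1, 0) to each site:
  (5 − 1)² + (1 − 0)² = 17
  (-2 − 1)² + (4 − 0)² = 25
  (-4 − 1)² + (-1 − 0)² = 26
  (3 − 1)² + (-6 − 0)² = 40
  (-6 − 1)² + (0 − 0)² = 49
Minimum is attained by (5, 1), so q lies in its Voronoi cell.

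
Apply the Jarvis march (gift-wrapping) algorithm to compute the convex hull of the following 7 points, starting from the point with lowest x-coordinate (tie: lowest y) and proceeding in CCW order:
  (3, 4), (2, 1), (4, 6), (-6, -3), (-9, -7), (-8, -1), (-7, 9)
Hull (CCW) = [(-9, -7), (2, 1), (4, 6), (-7, 9)]

Jarvis march: at each step, from the current hull vertex p, select the next vertex q as the point such that every other point lies strictly to the left of (or on) the directed line p → q. (Equivalently: for every other point r, the cross product (q − p) × (r − p) ≥ 0.)
Starting point (lowest x, tie lowest y): (-9, -7). Wrap until returning to start. Resulting hull: (-9, -7), (2, 1), (4, 6), (-7, 9).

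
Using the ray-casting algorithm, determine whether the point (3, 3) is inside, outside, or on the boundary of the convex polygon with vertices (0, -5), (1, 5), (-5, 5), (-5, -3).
The point (3, 3) lies strictly outside the polygon

Cast a horizontal ray to the right from the query point and count how many polygon edges it crosses (each edge strictly once or zero times, handled with the usual half-open convention). 
Parity of crossings → even ⇒ outside.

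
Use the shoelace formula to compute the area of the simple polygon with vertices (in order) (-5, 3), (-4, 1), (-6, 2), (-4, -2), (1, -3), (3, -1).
Area = 51/2

Shoelace formula: Area = (1/2) |Σ_i (x_i · y_{i+1} − x_{i+1} · y_i)| (indices mod n). Compute each cross term:
  (-5)(1) − (-4)(3) = 7
  (-4)(2) − (-6)(1) = -2
  (-6)(-2) − (-4)(2) = 20
  (-4)(-3) − (1)(-2) = 14
  (1)(-1) − (3)(-3) = 8
  (3)(3) − (-5)(-1) = 4
Sum = 51, so (signed) Area = 51/2 = 51/2, |Area| = 51/2.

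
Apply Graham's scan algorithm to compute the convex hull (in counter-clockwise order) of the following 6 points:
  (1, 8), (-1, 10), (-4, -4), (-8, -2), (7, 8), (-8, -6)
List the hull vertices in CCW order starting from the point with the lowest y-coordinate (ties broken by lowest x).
Hull (CCW) = [(-8, -6), (-4, -4), (7, 8), (-1, 10), (-8, -2)]

Graham scan procedure:
  1. Find the pivot p₀ = point with lowest y (tie → lowest x): (-8, -6).
  2. Sort the remaining points by polar angle around p₀.
  3. Walk through sorted points, maintaining a stack; pop the top while the last three entries make a non-left turn (cross product ≤ 0).
  4. Final stack is the convex hull in CCW order: (-8, -6), (-4, -4), (7, 8), (-1, 10), (-8, -2).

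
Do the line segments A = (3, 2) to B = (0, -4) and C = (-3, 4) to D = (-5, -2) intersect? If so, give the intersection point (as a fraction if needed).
No (intersection of containing lines falls outside at least one segment)

Parametrize and solve: t = 20/3, s = 7. At least one of these is outside [0, 1], so the segments do not intersect.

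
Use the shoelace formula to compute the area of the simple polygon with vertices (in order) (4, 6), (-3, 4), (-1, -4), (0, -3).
Area = 65/2

Shoelace formula: Area = (1/2) |Σ_i (x_i · y_{i+1} − x_{i+1} · y_i)| (indices mod n). Compute each cross term:
  (4)(4) − (-3)(6) = 34
  (-3)(-4) − (-1)(4) = 16
  (-1)(-3) − (0)(-4) = 3
  (0)(6) − (4)(-3) = 12
Sum = 65, so (signed) Area = 65/2 = 65/2, |Area| = 65/2.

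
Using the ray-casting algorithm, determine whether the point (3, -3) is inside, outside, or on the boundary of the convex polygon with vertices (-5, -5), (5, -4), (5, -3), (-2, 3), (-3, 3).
The point (3, -3) lies strictly inside the polygon

Cast a horizontal ray to the right from the query point and count how many polygon edges it crosses (each edge strictly once or zero times, handled with the usual half-open convention). 
Parity of crossings → odd ⇒ inside.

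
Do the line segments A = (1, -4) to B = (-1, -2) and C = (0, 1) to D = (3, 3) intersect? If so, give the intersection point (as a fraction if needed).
No (intersection of containing lines falls outside at least one segment)

Parametrize and solve: t = 17/10, s = -4/5. At least one of these is outside [0, 1], so the segments do not intersect.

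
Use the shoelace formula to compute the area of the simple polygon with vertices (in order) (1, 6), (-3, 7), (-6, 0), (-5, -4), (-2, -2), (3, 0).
Area = 117/2

Shoelace formula: Area = (1/2) |Σ_i (x_i · y_{i+1} − x_{i+1} · y_i)| (indices mod n). Compute each cross term:
  (1)(7) − (-3)(6) = 25
  (-3)(0) − (-6)(7) = 42
  (-6)(-4) − (-5)(0) = 24
  (-5)(-2) − (-2)(-4) = 2
  (-2)(0) − (3)(-2) = 6
  (3)(6) − (1)(0) = 18
Sum = 117, so (signed) Area = 117/2 = 117/2, |Area| = 117/2.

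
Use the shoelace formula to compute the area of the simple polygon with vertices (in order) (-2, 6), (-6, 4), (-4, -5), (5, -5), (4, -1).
Area = 78

Shoelace formula: Area = (1/2) |Σ_i (x_i · y_{i+1} − x_{i+1} · y_i)| (indices mod n). Compute each cross term:
  (-2)(4) − (-6)(6) = 28
  (-6)(-5) − (-4)(4) = 46
  (-4)(-5) − (5)(-5) = 45
  (5)(-1) − (4)(-5) = 15
  (4)(6) − (-2)(-1) = 22
Sum = 156, so (signed) Area = 156/2 = 78, |Area| = 78.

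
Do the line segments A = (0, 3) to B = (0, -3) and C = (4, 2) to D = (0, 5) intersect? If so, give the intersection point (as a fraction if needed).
No (intersection of containing lines falls outside at least one segment)

Parametrize and solve: t = -1/3, s = 1. At least one of these is outside [0, 1], so the segments do not intersect.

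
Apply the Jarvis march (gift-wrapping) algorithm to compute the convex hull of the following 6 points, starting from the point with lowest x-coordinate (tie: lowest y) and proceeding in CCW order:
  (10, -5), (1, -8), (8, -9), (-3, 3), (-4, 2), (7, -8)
Hull (CCW) = [(-4, 2), (1, -8), (8, -9), (10, -5), (-3, 3)]

Jarvis march: at each step, from the current hull vertex p, select the next vertex q as the point such that every other point lies strictly to the left of (or on) the directed line p → q. (Equivalently: for every other point r, the cross product (q − p) × (r − p) ≥ 0.)
Starting point (lowest x, tie lowest y): (-4, 2). Wrap until returning to start. Resulting hull: (-4, 2), (1, -8), (8, -9), (10, -5), (-3, 3).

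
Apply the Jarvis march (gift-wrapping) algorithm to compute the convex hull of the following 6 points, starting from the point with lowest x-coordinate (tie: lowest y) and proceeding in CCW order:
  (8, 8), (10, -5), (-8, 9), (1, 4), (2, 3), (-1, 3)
Hull (CCW) = [(-8, 9), (-1, 3), (10, -5), (8, 8)]

Jarvis march: at each step, from the current hull vertex p, select the next vertex q as the point such that every other point lies strictly to the left of (or on) the directed line p → q. (Equivalently: for every other point r, the cross product (q − p) × (r − p) ≥ 0.)
Starting point (lowest x, tie lowest y): (-8, 9). Wrap until returning to start. Resulting hull: (-8, 9), (-1, 3), (10, -5), (8, 8).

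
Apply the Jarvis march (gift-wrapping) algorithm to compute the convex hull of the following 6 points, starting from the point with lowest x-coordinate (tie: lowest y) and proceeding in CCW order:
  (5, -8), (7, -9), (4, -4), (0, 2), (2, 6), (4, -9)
Hull (CCW) = [(0, 2), (4, -9), (7, -9), (2, 6)]

Jarvis march: at each step, from the current hull vertex p, select the next vertex q as the point such that every other point lies strictly to the left of (or on) the directed line p → q. (Equivalently: for every other point r, the cross product (q − p) × (r − p) ≥ 0.)
Starting point (lowest x, tie lowest y): (0, 2). Wrap until returning to start. Resulting hull: (0, 2), (4, -9), (7, -9), (2, 6).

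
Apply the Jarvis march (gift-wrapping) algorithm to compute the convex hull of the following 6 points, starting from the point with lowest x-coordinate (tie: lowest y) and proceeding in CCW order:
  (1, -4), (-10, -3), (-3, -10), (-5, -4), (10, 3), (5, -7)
Hull (CCW) = [(-10, -3), (-3, -10), (5, -7), (10, 3)]

Jarvis march: at each step, from the current hull vertex p, select the next vertex q as the point such that every other point lies strictly to the left of (or on) the directed line p → q. (Equivalently: for every other point r, the cross product (q − p) × (r − p) ≥ 0.)
Starting point (lowest x, tie lowest y): (-10, -3). Wrap until returning to start. Resulting hull: (-10, -3), (-3, -10), (5, -7), (10, 3).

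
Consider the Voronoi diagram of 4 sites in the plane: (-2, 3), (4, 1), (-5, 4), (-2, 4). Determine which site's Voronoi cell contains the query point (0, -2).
Nearest site = (4, 1)

The Voronoi cell of site s contains exactly those query points closer to s than to any other site. Compute squared distances from q = (0, -2) to each site:
  (4 − 0)² + (1 − -2)² = 25
  (-2 − 0)² + (3 − -2)² = 29
  (-2 − 0)² + (4 − -2)² = 40
  (-5 − 0)² + (4 − -2)² = 61
Minimum is attained by (4, 1), so q lies in its Voronoi cell.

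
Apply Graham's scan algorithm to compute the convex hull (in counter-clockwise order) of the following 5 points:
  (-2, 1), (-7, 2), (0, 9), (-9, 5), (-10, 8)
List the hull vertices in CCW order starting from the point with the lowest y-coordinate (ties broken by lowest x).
Hull (CCW) = [(-2, 1), (0, 9), (-10, 8), (-9, 5), (-7, 2)]

Graham scan procedure:
  1. Find the pivot p₀ = point with lowest y (tie → lowest x): (-2, 1).
  2. Sort the remaining points by polar angle around p₀.
  3. Walk through sorted points, maintaining a stack; pop the top while the last three entries make a non-left turn (cross product ≤ 0).
  4. Final stack is the convex hull in CCW order: (-2, 1), (0, 9), (-10, 8), (-9, 5), (-7, 2).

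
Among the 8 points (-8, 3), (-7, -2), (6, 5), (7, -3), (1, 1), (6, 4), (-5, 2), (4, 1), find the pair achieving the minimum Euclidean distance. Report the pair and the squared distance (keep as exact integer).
Pair = ((6, 5), (6, 4)); squared distance = 1

Compute all C(8, 2) = 28 pairwise squared distances (x_i − x_j)² + (y_i − y_j)². The minimum is 1, attained by the pair ((6, 5), (6, 4)).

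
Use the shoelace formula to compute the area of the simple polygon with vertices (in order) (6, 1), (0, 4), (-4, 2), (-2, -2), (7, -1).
Area = 81/2

Shoelace formula: Area = (1/2) |Σ_i (x_i · y_{i+1} − x_{i+1} · y_i)| (indices mod n). Compute each cross term:
  (6)(4) − (0)(1) = 24
  (0)(2) − (-4)(4) = 16
  (-4)(-2) − (-2)(2) = 12
  (-2)(-1) − (7)(-2) = 16
  (7)(1) − (6)(-1) = 13
Sum = 81, so (signed) Area = 81/2 = 81/2, |Area| = 81/2.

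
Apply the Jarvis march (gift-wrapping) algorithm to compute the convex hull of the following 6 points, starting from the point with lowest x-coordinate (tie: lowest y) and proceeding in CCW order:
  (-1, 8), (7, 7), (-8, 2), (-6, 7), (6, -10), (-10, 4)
Hull (CCW) = [(-10, 4), (-8, 2), (6, -10), (7, 7), (-1, 8), (-6, 7)]

Jarvis march: at each step, from the current hull vertex p, select the next vertex q as the point such that every other point lies strictly to the left of (or on) the directed line p → q. (Equivalently: for every other point r, the cross product (q − p) × (r − p) ≥ 0.)
Starting point (lowest x, tie lowest y): (-10, 4). Wrap until returning to start. Resulting hull: (-10, 4), (-8, 2), (6, -10), (7, 7), (-1, 8), (-6, 7).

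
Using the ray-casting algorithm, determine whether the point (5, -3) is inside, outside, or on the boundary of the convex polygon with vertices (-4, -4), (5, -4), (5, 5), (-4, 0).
The point (5, -3) lies on the polygon boundary

Boundary check: the query satisfies the collinearity and bounding-box conditions for some polygon edge, so it lies exactly on the boundary.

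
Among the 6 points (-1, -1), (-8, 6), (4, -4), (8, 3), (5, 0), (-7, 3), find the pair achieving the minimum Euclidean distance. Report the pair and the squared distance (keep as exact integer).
Pair = ((-8, 6), (-7, 3)); squared distance = 10

Compute all C(6, 2) = 15 pairwise squared distances (x_i − x_j)² + (y_i − y_j)². The minimum is 10, attained by the pair ((-8, 6), (-7, 3)).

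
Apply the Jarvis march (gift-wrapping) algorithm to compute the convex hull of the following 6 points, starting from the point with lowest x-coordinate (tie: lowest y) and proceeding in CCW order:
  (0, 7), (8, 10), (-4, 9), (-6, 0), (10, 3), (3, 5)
Hull (CCW) = [(-6, 0), (10, 3), (8, 10), (-4, 9)]

Jarvis march: at each step, from the current hull vertex p, select the next vertex q as the point such that every other point lies strictly to the left of (or on) the directed line p → q. (Equivalently: for every other point r, the cross product (q − p) × (r − p) ≥ 0.)
Starting point (lowest x, tie lowest y): (-6, 0). Wrap until returning to start. Resulting hull: (-6, 0), (10, 3), (8, 10), (-4, 9).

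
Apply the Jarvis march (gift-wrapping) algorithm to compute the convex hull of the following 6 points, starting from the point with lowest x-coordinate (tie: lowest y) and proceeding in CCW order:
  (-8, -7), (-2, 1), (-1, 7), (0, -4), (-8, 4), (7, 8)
Hull (CCW) = [(-8, -7), (0, -4), (7, 8), (-1, 7), (-8, 4)]

Jarvis march: at each step, from the current hull vertex p, select the next vertex q as the point such that every other point lies strictly to the left of (or on) the directed line p → q. (Equivalently: for every other point r, the cross product (q − p) × (r − p) ≥ 0.)
Starting point (lowest x, tie lowest y): (-8, -7). Wrap until returning to start. Resulting hull: (-8, -7), (0, -4), (7, 8), (-1, 7), (-8, 4).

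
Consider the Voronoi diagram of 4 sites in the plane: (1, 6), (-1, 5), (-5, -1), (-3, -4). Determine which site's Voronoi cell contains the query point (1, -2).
Nearest site = (-3, -4)

The Voronoi cell of site s contains exactly those query points closer to s than to any other site. Compute squared distances from q = (1, -2) to each site:
  (-3 − 1)² + (-4 − -2)² = 20
  (-5 − 1)² + (-1 − -2)² = 37
  (-1 − 1)² + (5 − -2)² = 53
  (1 − 1)² + (6 − -2)² = 64
Minimum is attained by (-3, -4), so q lies in its Voronoi cell.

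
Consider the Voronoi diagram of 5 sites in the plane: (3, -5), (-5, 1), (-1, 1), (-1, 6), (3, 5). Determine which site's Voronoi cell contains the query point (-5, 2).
Nearest site = (-5, 1)

The Voronoi cell of site s contains exactly those query points closer to s than to any other site. Compute squared distances from q = (-5, 2) to each site:
  (-5 − -5)² + (1 − 2)² = 1
  (-1 − -5)² + (1 − 2)² = 17
  (-1 − -5)² + (6 − 2)² = 32
  (3 − -5)² + (5 − 2)² = 73
  (3 − -5)² + (-5 − 2)² = 113
Minimum is attained by (-5, 1), so q lies in its Voronoi cell.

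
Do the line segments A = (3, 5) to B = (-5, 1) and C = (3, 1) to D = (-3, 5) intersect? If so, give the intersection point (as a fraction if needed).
Yes; intersection at (-3/7, 23/7) (t = 3/7 on AB, s = 4/7 on CD)

Parametrize AB as A + t(B − A) = (3 + -8 t, 5 + -4 t) and CD as C + s(D − C) = (3 + -6 s, 1 + 4 s). Solve the linear system for (t, s). Determinant = 56 ≠ 0, so a unique intersection of the containing lines exists. Solution: t = 3/7, s = 4/7 — both in [0, 1], so the segments cross. Intersection point: (-3/7, 23/7).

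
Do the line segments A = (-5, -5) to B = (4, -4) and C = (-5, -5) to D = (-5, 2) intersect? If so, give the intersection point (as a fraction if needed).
Yes; intersection at (-5, -5) (t = 0 on AB, s = 0 on CD)

Parametrize AB as A + t(B − A) = (-5 + 9 t, -5 + 1 t) and CD as C + s(D − C) = (-5 + 0 s, -5 + 7 s). Solve the linear system for (t, s). Determinant = -63 ≠ 0, so a unique intersection of the containing lines exists. Solution: t = 0, s = 0 — both in [0, 1], so the segments cross. Intersection point: (-5, -5).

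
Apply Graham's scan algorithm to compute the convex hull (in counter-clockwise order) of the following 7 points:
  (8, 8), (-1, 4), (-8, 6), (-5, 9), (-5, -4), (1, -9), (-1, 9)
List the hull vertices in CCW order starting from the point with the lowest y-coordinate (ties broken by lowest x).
Hull (CCW) = [(1, -9), (8, 8), (-1, 9), (-5, 9), (-8, 6), (-5, -4)]

Graham scan procedure:
  1. Find the pivot p₀ = point with lowest y (tie → lowest x): (1, -9).
  2. Sort the remaining points by polar angle around p₀.
  3. Walk through sorted points, maintaining a stack; pop the top while the last three entries make a non-left turn (cross product ≤ 0).
  4. Final stack is the convex hull in CCW order: (1, -9), (8, 8), (-1, 9), (-5, 9), (-8, 6), (-5, -4).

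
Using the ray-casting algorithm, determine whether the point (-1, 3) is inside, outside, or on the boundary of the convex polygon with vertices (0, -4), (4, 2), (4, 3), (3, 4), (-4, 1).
The point (-1, 3) lies strictly outside the polygon

Cast a horizontal ray to the right from the query point and count how many polygon edges it crosses (each edge strictly once or zero times, handled with the usual half-open convention). 
Parity of crossings → even ⇒ outside.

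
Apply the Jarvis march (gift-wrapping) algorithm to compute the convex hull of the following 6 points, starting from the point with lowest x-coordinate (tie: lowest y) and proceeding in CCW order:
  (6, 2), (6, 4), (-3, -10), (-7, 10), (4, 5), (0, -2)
Hull (CCW) = [(-7, 10), (-3, -10), (6, 2), (6, 4), (4, 5)]

Jarvis march: at each step, from the current hull vertex p, select the next vertex q as the point such that every other point lies strictly to the left of (or on) the directed line p → q. (Equivalently: for every other point r, the cross product (q − p) × (r − p) ≥ 0.)
Starting point (lowest x, tie lowest y): (-7, 10). Wrap until returning to start. Resulting hull: (-7, 10), (-3, -10), (6, 2), (6, 4), (4, 5).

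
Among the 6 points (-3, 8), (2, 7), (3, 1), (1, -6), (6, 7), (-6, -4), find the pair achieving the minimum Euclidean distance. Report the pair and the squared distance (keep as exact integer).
Pair = ((2, 7), (6, 7)); squared distance = 16

Compute all C(6, 2) = 15 pairwise squared distances (x_i − x_j)² + (y_i − y_j)². The minimum is 16, attained by the pair ((2, 7), (6, 7)).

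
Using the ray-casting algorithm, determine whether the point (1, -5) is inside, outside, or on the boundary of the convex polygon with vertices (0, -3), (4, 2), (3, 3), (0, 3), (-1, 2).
The point (1, -5) lies strictly outside the polygon

Cast a horizontal ray to the right from the query point and count how many polygon edges it crosses (each edge strictly once or zero times, handled with the usual half-open convention). 
Parity of crossings → even ⇒ outside.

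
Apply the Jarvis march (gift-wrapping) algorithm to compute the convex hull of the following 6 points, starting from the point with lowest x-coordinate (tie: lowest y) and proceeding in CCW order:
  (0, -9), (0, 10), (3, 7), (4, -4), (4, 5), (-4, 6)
Hull (CCW) = [(-4, 6), (0, -9), (4, -4), (4, 5), (3, 7), (0, 10)]

Jarvis march: at each step, from the current hull vertex p, select the next vertex q as the point such that every other point lies strictly to the left of (or on) the directed line p → q. (Equivalently: for every other point r, the cross product (q − p) × (r − p) ≥ 0.)
Starting point (lowest x, tie lowest y): (-4, 6). Wrap until returning to start. Resulting hull: (-4, 6), (0, -9), (4, -4), (4, 5), (3, 7), (0, 10).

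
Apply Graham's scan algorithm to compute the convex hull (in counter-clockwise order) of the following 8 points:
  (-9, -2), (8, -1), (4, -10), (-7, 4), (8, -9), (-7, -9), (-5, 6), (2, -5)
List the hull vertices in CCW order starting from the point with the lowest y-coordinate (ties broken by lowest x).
Hull (CCW) = [(4, -10), (8, -9), (8, -1), (-5, 6), (-7, 4), (-9, -2), (-7, -9)]

Graham scan procedure:
  1. Find the pivot p₀ = point with lowest y (tie → lowest x): (4, -10).
  2. Sort the remaining points by polar angle around p₀.
  3. Walk through sorted points, maintaining a stack; pop the top while the last three entries make a non-left turn (cross product ≤ 0).
  4. Final stack is the convex hull in CCW order: (4, -10), (8, -9), (8, -1), (-5, 6), (-7, 4), (-9, -2), (-7, -9).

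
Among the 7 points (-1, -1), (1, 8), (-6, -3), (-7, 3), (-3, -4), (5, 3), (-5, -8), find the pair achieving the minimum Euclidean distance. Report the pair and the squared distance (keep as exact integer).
Pair = ((-6, -3), (-3, -4)); squared distance = 10

Compute all C(7, 2) = 21 pairwise squared distances (x_i − x_j)² + (y_i − y_j)². The minimum is 10, attained by the pair ((-6, -3), (-3, -4)).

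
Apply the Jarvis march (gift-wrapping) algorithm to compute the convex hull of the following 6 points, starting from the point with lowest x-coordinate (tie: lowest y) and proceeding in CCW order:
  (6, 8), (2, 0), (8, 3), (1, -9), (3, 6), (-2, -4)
Hull (CCW) = [(-2, -4), (1, -9), (8, 3), (6, 8), (3, 6)]

Jarvis march: at each step, from the current hull vertex p, select the next vertex q as the point such that every other point lies strictly to the left of (or on) the directed line p → q. (Equivalently: for every other point r, the cross product (q − p) × (r − p) ≥ 0.)
Starting point (lowest x, tie lowest y): (-2, -4). Wrap until returning to start. Resulting hull: (-2, -4), (1, -9), (8, 3), (6, 8), (3, 6).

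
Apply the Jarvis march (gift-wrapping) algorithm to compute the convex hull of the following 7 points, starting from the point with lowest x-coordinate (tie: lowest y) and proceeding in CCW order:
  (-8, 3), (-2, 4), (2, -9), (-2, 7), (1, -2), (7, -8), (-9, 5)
Hull (CCW) = [(-9, 5), (-8, 3), (2, -9), (7, -8), (-2, 7)]

Jarvis march: at each step, from the current hull vertex p, select the next vertex q as the point such that every other point lies strictly to the left of (or on) the directed line p → q. (Equivalently: for every other point r, the cross product (q − p) × (r − p) ≥ 0.)
Starting point (lowest x, tie lowest y): (-9, 5). Wrap until returning to start. Resulting hull: (-9, 5), (-8, 3), (2, -9), (7, -8), (-2, 7).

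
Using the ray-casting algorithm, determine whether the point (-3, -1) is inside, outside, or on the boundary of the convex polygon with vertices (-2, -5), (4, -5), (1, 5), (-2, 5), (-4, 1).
The point (-3, -1) lies strictly inside the polygon

Cast a horizontal ray to the right from the query point and count how many polygon edges it crosses (each edge strictly once or zero times, handled with the usual half-open convention). 
Parity of crossings → odd ⇒ inside.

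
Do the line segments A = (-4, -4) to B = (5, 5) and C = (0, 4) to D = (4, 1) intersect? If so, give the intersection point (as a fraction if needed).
Yes; intersection at (16/7, 16/7) (t = 44/63 on AB, s = 4/7 on CD)

Parametrize AB as A + t(B − A) = (-4 + 9 t, -4 + 9 t) and CD as C + s(D − C) = (0 + 4 s, 4 + -3 s). Solve the linear system for (t, s). Determinant = 63 ≠ 0, so a unique intersection of the containing lines exists. Solution: t = 44/63, s = 4/7 — both in [0, 1], so the segments cross. Intersection point: (16/7, 16/7).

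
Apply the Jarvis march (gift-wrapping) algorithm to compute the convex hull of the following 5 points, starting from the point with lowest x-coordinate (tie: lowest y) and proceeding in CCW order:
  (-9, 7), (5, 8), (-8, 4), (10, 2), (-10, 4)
Hull (CCW) = [(-10, 4), (10, 2), (5, 8), (-9, 7)]

Jarvis march: at each step, from the current hull vertex p, select the next vertex q as the point such that every other point lies strictly to the left of (or on) the directed line p → q. (Equivalently: for every other point r, the cross product (q − p) × (r − p) ≥ 0.)
Starting point (lowest x, tie lowest y): (-10, 4). Wrap until returning to start. Resulting hull: (-10, 4), (10, 2), (5, 8), (-9, 7).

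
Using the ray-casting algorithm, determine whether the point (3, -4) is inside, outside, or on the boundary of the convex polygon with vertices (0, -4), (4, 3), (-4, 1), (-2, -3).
The point (3, -4) lies strictly outside the polygon

Cast a horizontal ray to the right from the query point and count how many polygon edges it crosses (each edge strictly once or zero times, handled with the usual half-open convention). 
Parity of crossings → even ⇒ outside.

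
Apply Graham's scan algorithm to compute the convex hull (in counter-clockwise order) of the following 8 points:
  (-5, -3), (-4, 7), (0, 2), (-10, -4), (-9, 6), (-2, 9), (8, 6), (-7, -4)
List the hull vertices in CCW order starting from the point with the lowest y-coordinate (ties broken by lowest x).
Hull (CCW) = [(-10, -4), (-7, -4), (-5, -3), (8, 6), (-2, 9), (-9, 6)]

Graham scan procedure:
  1. Find the pivot p₀ = point with lowest y (tie → lowest x): (-10, -4).
  2. Sort the remaining points by polar angle around p₀.
  3. Walk through sorted points, maintaining a stack; pop the top while the last three entries make a non-left turn (cross product ≤ 0).
  4. Final stack is the convex hull in CCW order: (-10, -4), (-7, -4), (-5, -3), (8, 6), (-2, 9), (-9, 6).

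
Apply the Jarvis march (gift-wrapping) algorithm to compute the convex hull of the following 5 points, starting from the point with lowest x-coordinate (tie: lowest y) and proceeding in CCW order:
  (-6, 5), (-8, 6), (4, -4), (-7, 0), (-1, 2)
Hull (CCW) = [(-8, 6), (-7, 0), (4, -4), (-1, 2), (-6, 5)]

Jarvis march: at each step, from the current hull vertex p, select the next vertex q as the point such that every other point lies strictly to the left of (or on) the directed line p → q. (Equivalently: for every other point r, the cross product (q − p) × (r − p) ≥ 0.)
Starting point (lowest x, tie lowest y): (-8, 6). Wrap until returning to start. Resulting hull: (-8, 6), (-7, 0), (4, -4), (-1, 2), (-6, 5).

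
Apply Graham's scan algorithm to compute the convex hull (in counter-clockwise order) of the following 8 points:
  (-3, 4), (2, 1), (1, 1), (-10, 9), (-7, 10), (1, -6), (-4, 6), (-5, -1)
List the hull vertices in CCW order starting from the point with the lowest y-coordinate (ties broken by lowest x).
Hull (CCW) = [(1, -6), (2, 1), (-7, 10), (-10, 9), (-5, -1)]

Graham scan procedure:
  1. Find the pivot p₀ = point with lowest y (tie → lowest x): (1, -6).
  2. Sort the remaining points by polar angle around p₀.
  3. Walk through sorted points, maintaining a stack; pop the top while the last three entries make a non-left turn (cross product ≤ 0).
  4. Final stack is the convex hull in CCW order: (1, -6), (2, 1), (-7, 10), (-10, 9), (-5, -1).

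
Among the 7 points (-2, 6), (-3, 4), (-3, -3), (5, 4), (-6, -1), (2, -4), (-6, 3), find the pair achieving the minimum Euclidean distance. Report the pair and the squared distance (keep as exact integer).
Pair = ((-2, 6), (-3, 4)); squared distance = 5

Compute all C(7, 2) = 21 pairwise squared distances (x_i − x_j)² + (y_i − y_j)². The minimum is 5, attained by the pair ((-2, 6), (-3, 4)).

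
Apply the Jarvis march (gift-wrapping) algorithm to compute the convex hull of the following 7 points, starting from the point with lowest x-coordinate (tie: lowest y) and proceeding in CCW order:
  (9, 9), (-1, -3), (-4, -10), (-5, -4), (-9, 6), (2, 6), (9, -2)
Hull (CCW) = [(-9, 6), (-4, -10), (9, -2), (9, 9)]

Jarvis march: at each step, from the current hull vertex p, select the next vertex q as the point such that every other point lies strictly to the left of (or on) the directed line p → q. (Equivalently: for every other point r, the cross product (q − p) × (r − p) ≥ 0.)
Starting point (lowest x, tie lowest y): (-9, 6). Wrap until returning to start. Resulting hull: (-9, 6), (-4, -10), (9, -2), (9, 9).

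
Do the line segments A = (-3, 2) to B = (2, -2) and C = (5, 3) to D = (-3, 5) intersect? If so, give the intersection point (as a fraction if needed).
No (intersection of containing lines falls outside at least one segment)

Parametrize and solve: t = -12/11, s = 37/22. At least one of these is outside [0, 1], so the segments do not intersect.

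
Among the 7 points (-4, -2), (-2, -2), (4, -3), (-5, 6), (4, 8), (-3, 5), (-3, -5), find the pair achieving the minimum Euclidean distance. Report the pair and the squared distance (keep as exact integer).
Pair = ((-4, -2), (-2, -2)); squared distance = 4

Compute all C(7, 2) = 21 pairwise squared distances (x_i − x_j)² + (y_i − y_j)². The minimum is 4, attained by the pair ((-4, -2), (-2, -2)).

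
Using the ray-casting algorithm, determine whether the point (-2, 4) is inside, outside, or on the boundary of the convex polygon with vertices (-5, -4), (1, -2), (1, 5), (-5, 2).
The point (-2, 4) lies strictly outside the polygon

Cast a horizontal ray to the right from the query point and count how many polygon edges it crosses (each edge strictly once or zero times, handled with the usual half-open convention). 
Parity of crossings → even ⇒ outside.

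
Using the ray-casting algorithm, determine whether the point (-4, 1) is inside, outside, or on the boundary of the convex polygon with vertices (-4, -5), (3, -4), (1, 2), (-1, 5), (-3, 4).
The point (-4, 1) lies strictly outside the polygon

Cast a horizontal ray to the right from the query point and count how many polygon edges it crosses (each edge strictly once or zero times, handled with the usual half-open convention). 
Parity of crossings → even ⇒ outside.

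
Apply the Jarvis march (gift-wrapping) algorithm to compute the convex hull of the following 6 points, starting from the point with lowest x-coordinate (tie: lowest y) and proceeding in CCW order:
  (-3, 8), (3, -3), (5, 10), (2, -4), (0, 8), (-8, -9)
Hull (CCW) = [(-8, -9), (2, -4), (3, -3), (5, 10), (-3, 8)]

Jarvis march: at each step, from the current hull vertex p, select the next vertex q as the point such that every other point lies strictly to the left of (or on) the directed line p → q. (Equivalently: for every other point r, the cross product (q − p) × (r − p) ≥ 0.)
Starting point (lowest x, tie lowest y): (-8, -9). Wrap until returning to start. Resulting hull: (-8, -9), (2, -4), (3, -3), (5, 10), (-3, 8).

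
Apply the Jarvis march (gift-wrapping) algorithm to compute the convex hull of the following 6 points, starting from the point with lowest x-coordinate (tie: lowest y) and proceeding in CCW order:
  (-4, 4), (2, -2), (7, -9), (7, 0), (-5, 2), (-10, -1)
Hull (CCW) = [(-10, -1), (7, -9), (7, 0), (-4, 4)]

Jarvis march: at each step, from the current hull vertex p, select the next vertex q as the point such that every other point lies strictly to the left of (or on) the directed line p → q. (Equivalently: for every other point r, the cross product (q − p) × (r − p) ≥ 0.)
Starting point (lowest x, tie lowest y): (-10, -1). Wrap until returning to start. Resulting hull: (-10, -1), (7, -9), (7, 0), (-4, 4).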